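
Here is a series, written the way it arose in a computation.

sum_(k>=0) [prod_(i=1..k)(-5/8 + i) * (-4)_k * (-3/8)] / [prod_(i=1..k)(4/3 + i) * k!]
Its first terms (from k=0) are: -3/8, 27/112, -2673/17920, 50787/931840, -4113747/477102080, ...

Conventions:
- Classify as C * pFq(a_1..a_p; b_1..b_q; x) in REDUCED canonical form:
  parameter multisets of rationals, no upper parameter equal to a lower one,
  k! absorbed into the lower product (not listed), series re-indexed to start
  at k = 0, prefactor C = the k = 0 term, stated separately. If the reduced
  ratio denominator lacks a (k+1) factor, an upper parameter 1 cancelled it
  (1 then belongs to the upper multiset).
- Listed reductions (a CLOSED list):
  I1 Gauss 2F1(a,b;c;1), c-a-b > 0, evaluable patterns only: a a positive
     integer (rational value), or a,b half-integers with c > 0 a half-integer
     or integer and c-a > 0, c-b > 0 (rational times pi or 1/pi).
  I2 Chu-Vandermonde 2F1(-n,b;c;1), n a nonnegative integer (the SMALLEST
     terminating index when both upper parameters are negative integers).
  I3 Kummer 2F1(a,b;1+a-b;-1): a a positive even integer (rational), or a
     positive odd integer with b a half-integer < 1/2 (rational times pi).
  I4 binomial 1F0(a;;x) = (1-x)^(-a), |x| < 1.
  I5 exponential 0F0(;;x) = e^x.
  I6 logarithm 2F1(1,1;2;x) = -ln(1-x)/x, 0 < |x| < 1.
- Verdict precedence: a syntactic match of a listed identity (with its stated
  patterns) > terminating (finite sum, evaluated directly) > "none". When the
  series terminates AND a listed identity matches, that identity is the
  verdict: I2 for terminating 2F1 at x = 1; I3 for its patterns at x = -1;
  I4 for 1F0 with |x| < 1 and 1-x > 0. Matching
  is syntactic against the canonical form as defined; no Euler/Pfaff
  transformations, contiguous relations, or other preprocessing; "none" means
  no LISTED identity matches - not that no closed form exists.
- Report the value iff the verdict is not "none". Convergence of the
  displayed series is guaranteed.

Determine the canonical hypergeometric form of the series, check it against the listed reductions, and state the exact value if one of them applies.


Prefactor -3/8, argument 1: 2F1 with upper {-4, 3/8} over lower {7/3}. Verdict (x = 1): Chu-Vandermonde (I2) applies (terminating 2F1 at x = 1 with n = 4, b = 3/8, c = 7/3). Sum: -3233553/13631488.

Key observation: from the first term -3/8: the running product (C = -3/8, x = 1) telescopes to a rising factorial.
Consecutive-term ratio: r(k) = 1 * (k-4) (k+3/8) / [(k+7/3) (k+1)] - rational in k. x = 1; t_0 = -3/8; negate the roots.


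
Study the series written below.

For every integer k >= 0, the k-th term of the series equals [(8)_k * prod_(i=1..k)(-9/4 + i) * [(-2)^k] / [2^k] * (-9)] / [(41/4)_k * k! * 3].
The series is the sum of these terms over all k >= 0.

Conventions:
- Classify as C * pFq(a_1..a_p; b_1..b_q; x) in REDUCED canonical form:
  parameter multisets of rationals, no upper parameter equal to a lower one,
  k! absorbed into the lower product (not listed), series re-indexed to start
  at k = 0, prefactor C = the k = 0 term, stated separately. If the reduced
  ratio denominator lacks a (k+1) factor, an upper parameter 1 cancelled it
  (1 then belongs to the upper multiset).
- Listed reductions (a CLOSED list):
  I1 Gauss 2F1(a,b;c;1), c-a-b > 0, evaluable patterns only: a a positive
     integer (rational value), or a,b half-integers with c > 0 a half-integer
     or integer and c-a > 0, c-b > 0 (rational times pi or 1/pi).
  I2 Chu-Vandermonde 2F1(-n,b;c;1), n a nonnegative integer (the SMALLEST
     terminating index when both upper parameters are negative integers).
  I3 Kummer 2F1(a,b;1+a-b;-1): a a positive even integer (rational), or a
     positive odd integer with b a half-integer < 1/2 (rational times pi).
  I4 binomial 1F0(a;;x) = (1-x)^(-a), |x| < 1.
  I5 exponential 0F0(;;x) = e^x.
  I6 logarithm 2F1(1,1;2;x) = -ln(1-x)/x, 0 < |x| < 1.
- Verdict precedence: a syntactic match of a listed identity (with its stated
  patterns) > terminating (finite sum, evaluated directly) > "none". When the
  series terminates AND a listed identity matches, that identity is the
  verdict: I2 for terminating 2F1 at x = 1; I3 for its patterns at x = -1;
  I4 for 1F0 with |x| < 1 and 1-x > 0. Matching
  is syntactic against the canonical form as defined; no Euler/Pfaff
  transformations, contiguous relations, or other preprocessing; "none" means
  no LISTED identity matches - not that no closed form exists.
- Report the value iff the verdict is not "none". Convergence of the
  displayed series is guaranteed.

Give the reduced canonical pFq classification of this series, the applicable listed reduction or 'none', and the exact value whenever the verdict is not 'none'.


Classification (C = -3): 2F1 with upper {-5/4, 8}, lower {41/4}, argument x = -1. Verdict: this is Kummer (I3) (x = -1; c = 41/4 equals 1+a-b for upper {-5/4, 8}: listed pattern). Exact value: -177045/28672.

Key observation: x = (-1) and the constant factors (prefactor -3) combine into one prefactor.
Term ratio: r(k) = (-1) * (k-5/4) (k+8) / [(k+41/4) (k+1)] - poly over poly, x = (-1) from leading terms; C = -3 at k = 0.


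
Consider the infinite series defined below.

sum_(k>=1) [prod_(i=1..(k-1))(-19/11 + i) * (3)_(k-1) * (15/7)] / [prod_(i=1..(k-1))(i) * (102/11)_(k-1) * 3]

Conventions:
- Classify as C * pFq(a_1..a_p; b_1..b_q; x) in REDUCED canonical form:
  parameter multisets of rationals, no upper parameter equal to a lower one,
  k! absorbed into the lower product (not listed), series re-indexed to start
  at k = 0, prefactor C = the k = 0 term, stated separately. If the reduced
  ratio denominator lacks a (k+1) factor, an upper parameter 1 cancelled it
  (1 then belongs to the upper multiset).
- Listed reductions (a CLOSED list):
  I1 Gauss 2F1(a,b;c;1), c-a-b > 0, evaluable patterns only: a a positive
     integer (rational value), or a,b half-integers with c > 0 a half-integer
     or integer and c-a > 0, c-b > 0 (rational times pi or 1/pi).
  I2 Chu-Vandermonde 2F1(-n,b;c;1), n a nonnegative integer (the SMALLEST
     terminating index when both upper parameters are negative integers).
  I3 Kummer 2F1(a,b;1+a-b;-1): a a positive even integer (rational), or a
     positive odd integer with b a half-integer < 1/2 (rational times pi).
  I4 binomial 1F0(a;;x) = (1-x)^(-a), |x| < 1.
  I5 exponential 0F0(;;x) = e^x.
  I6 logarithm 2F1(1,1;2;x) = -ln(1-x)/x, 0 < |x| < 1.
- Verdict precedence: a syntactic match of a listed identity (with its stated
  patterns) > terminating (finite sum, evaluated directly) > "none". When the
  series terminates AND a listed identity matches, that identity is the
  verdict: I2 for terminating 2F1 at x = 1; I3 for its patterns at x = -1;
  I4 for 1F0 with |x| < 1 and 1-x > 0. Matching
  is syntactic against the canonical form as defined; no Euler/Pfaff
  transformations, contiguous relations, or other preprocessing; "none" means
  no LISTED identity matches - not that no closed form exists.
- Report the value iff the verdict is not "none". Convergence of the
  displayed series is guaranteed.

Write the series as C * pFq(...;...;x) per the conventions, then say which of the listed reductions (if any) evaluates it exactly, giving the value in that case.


The series (x = 1) is 2F1: upper {-8/11, 3}, lower {102/11}, prefactor 5/7. Verdict: this is the Gauss summation I1 (x = 1: the Gamma ratio telescopes since c-a-b = 7 > 0 and a = 3 in Z>0). Value: 14950/27951.

Key step: t_0 = 5/7 here, and the constant factors (prefactor 5/7) combine into one prefactor.
Term ratio: r(k) = 1 * (k-8/11) (k+3) / [(k+102/11) (k+1)] - rational in k, leading ratio 1; with t_0 = 5/7, classification follows.


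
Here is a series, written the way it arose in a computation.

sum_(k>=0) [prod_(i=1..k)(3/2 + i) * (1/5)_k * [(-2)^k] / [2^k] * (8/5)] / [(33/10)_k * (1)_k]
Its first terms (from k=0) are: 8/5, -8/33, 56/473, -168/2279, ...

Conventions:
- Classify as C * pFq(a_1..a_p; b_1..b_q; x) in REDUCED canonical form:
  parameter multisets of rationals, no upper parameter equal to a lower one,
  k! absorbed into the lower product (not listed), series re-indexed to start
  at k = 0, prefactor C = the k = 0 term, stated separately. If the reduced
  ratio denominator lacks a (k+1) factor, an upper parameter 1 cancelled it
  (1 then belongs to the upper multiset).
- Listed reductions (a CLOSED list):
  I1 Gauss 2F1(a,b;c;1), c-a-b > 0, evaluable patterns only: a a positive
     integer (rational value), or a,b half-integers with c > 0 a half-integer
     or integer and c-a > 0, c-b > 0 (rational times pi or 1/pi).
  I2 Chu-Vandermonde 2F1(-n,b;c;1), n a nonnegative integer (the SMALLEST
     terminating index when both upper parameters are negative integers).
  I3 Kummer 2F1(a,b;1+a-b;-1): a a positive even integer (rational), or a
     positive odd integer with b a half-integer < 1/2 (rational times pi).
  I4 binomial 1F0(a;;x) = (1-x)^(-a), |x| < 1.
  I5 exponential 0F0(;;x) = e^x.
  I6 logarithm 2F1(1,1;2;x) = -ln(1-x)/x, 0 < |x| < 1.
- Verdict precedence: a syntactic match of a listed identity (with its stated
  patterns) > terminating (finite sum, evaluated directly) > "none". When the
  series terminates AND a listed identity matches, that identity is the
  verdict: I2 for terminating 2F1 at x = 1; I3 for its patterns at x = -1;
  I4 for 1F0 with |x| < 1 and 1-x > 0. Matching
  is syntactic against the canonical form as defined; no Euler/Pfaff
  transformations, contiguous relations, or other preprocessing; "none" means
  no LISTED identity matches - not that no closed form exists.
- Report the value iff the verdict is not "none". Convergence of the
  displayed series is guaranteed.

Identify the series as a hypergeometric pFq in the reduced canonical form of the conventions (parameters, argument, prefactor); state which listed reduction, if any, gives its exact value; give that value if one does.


Reduced: x = -1, 2F1, upper = {1/5, 5/2}, lower = {33/10}, C = 8/5. Verdict: none. Every listed pattern misses the 2F1 form at -1, upper {1/5, 5/2}.

Structural cue: with t_0 = 8/5, (1)_k (C = 8/5) is k! itself.
Ratio: r(k) = (-1) * (k+1/5) (k+5/2) / [(k+33/10) (k+1)] ; factor over Q: parameters, x = (-1), and C = 8/5.


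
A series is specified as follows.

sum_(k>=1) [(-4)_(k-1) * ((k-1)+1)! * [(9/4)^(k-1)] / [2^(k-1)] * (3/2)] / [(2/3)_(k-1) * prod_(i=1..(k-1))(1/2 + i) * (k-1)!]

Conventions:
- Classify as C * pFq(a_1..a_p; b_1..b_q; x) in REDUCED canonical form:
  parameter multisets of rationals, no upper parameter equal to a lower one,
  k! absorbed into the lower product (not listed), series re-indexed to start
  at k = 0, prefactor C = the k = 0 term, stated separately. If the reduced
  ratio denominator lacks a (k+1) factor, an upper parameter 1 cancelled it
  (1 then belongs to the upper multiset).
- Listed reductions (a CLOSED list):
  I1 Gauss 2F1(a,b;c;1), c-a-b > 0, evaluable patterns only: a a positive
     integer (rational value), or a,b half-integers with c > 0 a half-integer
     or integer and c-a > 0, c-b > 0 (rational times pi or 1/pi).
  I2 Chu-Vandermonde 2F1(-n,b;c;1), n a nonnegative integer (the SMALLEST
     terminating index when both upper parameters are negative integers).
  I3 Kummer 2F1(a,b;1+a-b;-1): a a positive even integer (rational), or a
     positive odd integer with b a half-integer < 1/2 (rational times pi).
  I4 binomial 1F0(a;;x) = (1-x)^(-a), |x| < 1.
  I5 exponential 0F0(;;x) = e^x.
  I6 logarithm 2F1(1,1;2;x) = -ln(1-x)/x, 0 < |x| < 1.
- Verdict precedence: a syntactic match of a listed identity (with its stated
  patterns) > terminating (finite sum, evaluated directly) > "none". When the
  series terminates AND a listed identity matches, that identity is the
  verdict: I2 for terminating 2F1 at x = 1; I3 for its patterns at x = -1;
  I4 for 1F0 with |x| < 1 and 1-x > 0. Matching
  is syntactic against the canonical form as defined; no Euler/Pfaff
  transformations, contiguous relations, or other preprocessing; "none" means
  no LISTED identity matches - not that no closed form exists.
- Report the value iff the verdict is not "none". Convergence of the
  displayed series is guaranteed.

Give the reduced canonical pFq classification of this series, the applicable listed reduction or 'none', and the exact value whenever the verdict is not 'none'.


x = 9/8 here; the reduced form reads 2F2, upper {-4, 2}, lower {2/3, 3/2}, C = 3/2. Verdict: terminating. (-4)_k vanishes past k = 4, leaving a 5-term sum, computed directly. Value: -118383/281600.

First insight: t_0 being 3/2, the lower running product (prefactor 3/2) is a rising factorial.
Adjacent-term ratio: r(k) = (9/8) * (k-4) (k+2) / [(k+2/3) (k+3/2) (k+1)] - rational in k, leading ratio (9/8); with t_0 = 3/2, classification follows.


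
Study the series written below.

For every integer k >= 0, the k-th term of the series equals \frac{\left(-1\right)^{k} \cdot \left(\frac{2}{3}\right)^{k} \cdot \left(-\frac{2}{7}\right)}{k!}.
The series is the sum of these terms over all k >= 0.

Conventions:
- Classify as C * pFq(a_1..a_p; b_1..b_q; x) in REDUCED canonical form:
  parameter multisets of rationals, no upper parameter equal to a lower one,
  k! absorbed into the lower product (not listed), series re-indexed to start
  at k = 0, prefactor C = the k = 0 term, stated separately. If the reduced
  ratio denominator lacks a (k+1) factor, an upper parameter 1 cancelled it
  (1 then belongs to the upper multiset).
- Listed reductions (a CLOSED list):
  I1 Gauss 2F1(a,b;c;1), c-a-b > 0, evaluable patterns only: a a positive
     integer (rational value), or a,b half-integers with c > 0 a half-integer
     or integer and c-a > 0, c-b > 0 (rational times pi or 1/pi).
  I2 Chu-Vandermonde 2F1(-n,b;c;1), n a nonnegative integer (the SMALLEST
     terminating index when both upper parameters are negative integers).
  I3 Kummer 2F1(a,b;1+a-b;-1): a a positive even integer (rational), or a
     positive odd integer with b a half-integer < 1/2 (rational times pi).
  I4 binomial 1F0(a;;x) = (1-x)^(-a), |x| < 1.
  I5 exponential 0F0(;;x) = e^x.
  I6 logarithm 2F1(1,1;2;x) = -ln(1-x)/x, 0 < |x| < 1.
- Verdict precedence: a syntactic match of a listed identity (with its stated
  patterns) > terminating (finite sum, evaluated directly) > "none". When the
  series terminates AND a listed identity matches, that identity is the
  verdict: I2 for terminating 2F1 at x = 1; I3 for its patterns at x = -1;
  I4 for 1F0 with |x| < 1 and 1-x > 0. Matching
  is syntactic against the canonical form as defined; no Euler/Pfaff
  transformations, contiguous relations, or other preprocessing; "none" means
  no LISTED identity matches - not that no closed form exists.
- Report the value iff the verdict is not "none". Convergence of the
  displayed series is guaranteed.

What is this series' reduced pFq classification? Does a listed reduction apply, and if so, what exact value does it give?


The series (x = -\frac{2}{3}) is 0F0: upper {-}, lower {-}, prefactor -\frac{2}{7}. Verdict: this is exponential (I5) (the 0F0 exponential series at x = -\frac{2}{3}). Sum: \left(-\frac{2}{7}\right) \cdot e^{-\frac{2}{3}}.

The tell: x = -\frac{2}{3} and the (-1)^k factor (prefactor -2/7) folds into the argument's sign.
Ratio: r(k) = -\frac{2}{3} * 1 / [(k+1)] - rational in k. x = -\frac{2}{3}; t_0 = -\frac{2}{7}; negate the roots.


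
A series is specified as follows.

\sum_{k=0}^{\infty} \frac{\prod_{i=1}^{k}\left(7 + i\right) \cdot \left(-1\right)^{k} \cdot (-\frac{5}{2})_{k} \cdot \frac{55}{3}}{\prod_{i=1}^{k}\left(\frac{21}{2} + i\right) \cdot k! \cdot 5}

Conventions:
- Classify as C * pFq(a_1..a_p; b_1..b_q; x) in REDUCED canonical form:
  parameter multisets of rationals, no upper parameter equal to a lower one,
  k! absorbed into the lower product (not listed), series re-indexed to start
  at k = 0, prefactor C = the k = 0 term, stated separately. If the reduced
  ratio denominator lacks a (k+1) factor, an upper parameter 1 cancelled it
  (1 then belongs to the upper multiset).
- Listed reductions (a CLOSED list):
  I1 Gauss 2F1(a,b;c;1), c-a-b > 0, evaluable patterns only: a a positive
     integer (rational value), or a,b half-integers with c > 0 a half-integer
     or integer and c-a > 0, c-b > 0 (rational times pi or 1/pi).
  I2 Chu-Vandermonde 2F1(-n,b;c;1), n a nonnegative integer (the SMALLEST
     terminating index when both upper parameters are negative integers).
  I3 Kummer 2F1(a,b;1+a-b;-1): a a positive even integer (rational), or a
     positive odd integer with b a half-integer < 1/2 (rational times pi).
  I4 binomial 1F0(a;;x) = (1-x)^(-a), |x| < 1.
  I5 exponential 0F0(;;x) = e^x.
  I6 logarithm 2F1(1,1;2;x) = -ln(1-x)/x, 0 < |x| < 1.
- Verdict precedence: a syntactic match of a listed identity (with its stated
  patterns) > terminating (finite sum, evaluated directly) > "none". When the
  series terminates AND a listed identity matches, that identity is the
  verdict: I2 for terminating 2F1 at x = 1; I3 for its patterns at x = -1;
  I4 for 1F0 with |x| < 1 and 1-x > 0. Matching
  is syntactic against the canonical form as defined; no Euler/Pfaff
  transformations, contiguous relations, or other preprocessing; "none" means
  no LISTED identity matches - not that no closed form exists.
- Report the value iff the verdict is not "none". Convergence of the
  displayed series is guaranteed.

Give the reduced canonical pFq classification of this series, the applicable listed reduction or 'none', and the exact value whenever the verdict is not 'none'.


Classification (C = \frac{11}{3}): 2F1 with upper {-\frac{5}{2}, 8}, lower {\frac{23}{2}}, argument x = -1. Verdict: this is Kummer (I3) (x = -1; c = \frac{23}{2} equals 1+a-b for upper {-\frac{5}{2}, 8}: listed pattern). Value: \frac{3553}{256}.

The tell: from the first term \frac{11}{3}: the constant factors (prefactor 11/3) combine into one prefactor.
Adjacent-term ratio: r(k) = -1 * (k-\frac{5}{2}) (k+8) / [(k+\frac{23}{2}) (k+1)] ; factor over Q: parameters, x = -1, and C = \frac{11}{3}.


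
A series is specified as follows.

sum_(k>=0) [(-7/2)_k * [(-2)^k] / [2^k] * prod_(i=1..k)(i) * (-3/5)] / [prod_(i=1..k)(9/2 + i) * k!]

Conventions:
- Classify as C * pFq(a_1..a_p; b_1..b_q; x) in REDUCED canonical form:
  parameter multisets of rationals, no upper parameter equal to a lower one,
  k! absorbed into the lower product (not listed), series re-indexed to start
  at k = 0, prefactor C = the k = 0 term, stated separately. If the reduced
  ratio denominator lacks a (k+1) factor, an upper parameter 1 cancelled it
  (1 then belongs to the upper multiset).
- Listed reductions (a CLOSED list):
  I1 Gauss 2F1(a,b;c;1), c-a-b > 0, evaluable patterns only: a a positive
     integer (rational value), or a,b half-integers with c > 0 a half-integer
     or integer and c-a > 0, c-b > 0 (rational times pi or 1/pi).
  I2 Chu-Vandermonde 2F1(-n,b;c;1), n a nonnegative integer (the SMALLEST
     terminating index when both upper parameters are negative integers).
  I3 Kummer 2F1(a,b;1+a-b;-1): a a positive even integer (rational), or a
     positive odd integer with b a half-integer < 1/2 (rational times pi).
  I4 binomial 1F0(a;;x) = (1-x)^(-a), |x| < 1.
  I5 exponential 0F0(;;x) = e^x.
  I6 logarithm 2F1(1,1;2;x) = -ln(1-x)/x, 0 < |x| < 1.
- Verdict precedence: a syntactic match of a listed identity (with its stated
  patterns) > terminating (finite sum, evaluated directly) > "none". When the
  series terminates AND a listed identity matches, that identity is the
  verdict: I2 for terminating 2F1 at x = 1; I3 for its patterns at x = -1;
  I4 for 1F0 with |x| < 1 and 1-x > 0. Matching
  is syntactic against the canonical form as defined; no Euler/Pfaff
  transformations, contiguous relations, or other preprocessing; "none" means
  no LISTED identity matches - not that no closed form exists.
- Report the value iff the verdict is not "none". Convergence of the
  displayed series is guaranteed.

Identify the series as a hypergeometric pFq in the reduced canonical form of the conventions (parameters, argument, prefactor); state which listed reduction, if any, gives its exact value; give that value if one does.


Prefactor -3/5, argument -1: 2F1 with upper {-7/2, 1} over lower {11/2}. Verdict (x = -1): Kummer (I3) applies (x = -1; c = 11/2 equals 1+a-b for upper {-7/2, 1}: listed pattern). Value: (-189/512) * pi.

Key observation: t_0 being -3/5, the lower running product (C = -3/5, x = -1) is a rising factorial.
Step ratio: r(k) = (-1) * (k-7/2) (k+1) / [(k+11/2) (k+1)] - poly over poly, x = (-1) from leading terms; C = -3/5 at k = 0.


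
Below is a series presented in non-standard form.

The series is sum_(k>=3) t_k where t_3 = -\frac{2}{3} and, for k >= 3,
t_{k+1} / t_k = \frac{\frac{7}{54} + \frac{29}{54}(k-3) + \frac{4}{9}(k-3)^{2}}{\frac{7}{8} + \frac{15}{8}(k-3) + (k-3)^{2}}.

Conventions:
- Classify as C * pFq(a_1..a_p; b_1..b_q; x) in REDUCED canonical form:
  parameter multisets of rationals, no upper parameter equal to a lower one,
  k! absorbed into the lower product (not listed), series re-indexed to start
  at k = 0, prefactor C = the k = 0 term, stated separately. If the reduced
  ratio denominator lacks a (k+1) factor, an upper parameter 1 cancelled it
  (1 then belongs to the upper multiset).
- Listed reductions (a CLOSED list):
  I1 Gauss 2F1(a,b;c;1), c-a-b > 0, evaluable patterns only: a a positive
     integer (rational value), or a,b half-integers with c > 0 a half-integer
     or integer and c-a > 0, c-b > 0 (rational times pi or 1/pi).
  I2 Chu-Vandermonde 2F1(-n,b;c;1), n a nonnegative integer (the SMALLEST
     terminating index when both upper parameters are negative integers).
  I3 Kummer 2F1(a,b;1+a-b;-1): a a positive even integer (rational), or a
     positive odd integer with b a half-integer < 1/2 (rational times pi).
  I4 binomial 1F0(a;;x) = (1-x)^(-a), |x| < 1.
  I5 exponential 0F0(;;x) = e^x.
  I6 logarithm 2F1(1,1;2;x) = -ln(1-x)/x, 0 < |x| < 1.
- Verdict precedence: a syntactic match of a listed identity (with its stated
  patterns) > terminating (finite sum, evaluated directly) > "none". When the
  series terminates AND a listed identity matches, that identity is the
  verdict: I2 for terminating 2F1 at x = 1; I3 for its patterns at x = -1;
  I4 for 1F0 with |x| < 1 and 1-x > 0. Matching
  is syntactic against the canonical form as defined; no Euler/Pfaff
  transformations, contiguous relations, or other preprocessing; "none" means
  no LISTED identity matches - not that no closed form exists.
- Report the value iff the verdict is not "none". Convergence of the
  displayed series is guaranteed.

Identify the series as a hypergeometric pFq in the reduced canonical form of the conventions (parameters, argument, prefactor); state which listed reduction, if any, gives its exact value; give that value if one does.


Key step: from the first term -\frac{2}{3}: the parameter 7/8 appears in both the upper and lower lists and cancels.
Consecutive-term ratio: r(k) = \frac{4}{9} * (k+\frac{1}{3}) / [(k+1)] - poly over poly, x = \frac{4}{9} from leading terms; C = -\frac{2}{3} at k = 0.

The series (x = \frac{4}{9}) is 1F0: upper {\frac{1}{3}}, lower {-}, prefactor -\frac{2}{3}. Verdict (x = \frac{4}{9}): the binomial series (I4) applies (the 1F0 binomial series: exponent -1/3, x = \frac{4}{9}). Its exact value is \left(-\frac{2}{3}\right) \cdot \left(\frac{5}{9}\right)^{-\frac{1}{3}}.


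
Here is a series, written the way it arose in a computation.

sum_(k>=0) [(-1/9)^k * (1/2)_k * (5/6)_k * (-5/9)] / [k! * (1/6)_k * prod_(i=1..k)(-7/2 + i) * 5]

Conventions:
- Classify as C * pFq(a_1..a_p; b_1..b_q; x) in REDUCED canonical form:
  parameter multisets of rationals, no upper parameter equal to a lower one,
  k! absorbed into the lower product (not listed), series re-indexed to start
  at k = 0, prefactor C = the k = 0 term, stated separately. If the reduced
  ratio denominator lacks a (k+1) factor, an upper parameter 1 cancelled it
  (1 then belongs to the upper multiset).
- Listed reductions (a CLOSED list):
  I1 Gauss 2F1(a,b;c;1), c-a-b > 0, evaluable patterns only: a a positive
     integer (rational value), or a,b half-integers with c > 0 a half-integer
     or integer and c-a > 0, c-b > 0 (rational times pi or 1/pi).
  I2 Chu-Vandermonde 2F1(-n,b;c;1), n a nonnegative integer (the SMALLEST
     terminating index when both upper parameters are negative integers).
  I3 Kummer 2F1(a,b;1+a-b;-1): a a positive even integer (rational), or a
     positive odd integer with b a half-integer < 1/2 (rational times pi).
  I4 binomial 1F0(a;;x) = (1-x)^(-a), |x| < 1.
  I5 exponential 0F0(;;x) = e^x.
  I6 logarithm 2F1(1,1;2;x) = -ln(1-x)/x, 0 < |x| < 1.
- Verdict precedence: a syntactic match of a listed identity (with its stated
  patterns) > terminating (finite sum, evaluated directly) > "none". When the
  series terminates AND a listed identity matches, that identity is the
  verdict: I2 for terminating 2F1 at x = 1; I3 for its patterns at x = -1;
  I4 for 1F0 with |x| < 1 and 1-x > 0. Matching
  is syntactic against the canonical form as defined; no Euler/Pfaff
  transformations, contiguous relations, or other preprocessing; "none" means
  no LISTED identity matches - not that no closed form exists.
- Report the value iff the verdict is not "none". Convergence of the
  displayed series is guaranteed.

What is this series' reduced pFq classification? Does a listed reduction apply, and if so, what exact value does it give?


Classification (C = -1/9): 2F2 with upper {1/2, 5/6}, lower {-5/2, 1/6}, argument x = -1/9. Verdict: none - this 2F2 at x = -1/9 matches no listed pattern, and upper {1/2, 5/6} holds no stopper.

Key observation: x = (-1/9) and the constant factors (C = -1/9, x = -1/9) combine into one prefactor.
Adjacent-term ratio: r(k) = (-1/9) * (k+1/2) (k+5/6) / [(k-5/2) (k+1/6) (k+1)] - poly over poly, x = (-1/9) from leading terms; C = -1/9 at k = 0.


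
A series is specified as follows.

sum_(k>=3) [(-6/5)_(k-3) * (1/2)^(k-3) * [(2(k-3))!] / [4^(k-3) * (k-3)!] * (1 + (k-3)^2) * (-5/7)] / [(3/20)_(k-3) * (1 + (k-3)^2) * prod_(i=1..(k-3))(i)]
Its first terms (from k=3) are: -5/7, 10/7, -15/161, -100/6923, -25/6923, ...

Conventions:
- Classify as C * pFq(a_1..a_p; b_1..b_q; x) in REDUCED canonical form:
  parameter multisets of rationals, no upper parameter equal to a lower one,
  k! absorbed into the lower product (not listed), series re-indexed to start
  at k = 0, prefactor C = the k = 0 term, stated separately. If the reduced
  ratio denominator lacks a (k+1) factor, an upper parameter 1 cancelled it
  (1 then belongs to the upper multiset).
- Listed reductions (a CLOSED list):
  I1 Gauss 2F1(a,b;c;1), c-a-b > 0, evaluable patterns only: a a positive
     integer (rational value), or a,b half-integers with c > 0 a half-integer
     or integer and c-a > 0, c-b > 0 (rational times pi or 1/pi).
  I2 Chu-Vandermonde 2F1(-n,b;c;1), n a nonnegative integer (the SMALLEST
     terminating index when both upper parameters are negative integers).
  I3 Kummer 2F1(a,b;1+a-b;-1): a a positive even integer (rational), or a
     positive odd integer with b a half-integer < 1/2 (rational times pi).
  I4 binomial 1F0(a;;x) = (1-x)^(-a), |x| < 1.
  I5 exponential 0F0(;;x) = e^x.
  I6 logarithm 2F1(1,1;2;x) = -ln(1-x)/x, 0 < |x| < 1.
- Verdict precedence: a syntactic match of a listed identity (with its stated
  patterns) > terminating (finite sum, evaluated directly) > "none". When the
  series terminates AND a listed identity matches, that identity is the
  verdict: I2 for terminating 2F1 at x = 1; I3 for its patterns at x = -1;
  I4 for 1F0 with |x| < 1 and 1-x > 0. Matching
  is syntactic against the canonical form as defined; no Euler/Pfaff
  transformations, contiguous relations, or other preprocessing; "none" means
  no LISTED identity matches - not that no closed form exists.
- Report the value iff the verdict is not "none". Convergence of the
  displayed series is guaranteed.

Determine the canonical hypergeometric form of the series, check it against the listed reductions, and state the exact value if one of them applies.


Classification (C = -5/7): 2F1 with upper {-6/5, 1/2}, lower {3/20}, argument x = 1/2. Verdict: none - this 2F1 at x = 1/2 matches no listed pattern, and upper {-6/5, 1/2} holds no stopper.

First insight: t_0 = -5/7 here, and k^2 + 1 divides numerator and denominator alike; C = -5/7 after cancelling.
Term ratio: r(k) = (1/2) * (k-6/5) (k+1/2) / [(k+3/20) (k+1)] - rational in k. x = (1/2); t_0 = -5/7; negate the roots.


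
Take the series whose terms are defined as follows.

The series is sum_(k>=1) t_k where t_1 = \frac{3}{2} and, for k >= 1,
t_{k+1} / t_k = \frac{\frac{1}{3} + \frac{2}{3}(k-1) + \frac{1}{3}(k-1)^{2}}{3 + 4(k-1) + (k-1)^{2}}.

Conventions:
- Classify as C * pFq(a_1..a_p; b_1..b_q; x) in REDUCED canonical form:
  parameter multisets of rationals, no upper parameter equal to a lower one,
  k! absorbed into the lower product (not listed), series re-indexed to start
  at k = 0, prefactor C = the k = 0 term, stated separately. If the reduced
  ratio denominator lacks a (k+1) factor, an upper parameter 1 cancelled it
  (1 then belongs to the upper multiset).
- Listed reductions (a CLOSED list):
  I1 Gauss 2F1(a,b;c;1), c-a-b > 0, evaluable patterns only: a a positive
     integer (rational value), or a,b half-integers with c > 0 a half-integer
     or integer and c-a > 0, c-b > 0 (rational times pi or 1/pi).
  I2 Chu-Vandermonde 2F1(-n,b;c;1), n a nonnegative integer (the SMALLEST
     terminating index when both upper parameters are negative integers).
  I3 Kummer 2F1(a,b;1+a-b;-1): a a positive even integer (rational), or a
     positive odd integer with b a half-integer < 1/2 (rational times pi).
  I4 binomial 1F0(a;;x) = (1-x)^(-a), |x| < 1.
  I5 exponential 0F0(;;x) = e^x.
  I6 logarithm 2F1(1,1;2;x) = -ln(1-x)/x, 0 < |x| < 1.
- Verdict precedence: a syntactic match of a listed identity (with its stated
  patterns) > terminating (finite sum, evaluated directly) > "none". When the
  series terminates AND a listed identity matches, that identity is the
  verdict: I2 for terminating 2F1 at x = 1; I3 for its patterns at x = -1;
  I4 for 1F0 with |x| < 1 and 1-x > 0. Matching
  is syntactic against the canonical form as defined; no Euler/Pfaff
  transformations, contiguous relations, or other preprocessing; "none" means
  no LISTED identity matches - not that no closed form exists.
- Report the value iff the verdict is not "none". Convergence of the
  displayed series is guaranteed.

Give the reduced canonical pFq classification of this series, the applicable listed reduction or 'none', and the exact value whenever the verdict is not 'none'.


Classification (C = \frac{3}{2}): 2F1 with upper {1, 1}, lower {3}, argument x = \frac{1}{3}. Verdict: none - at argument \frac{1}{3} the multisets {1, 1} ; {3} match no listed identity.

Key step: t_0 being \frac{3}{2}, the expanded ratio factors over Q; prefactor 3/2, roots give parameters.
Term ratio: r(k) = \frac{1}{3} * (k+1) (k+1) / [(k+3) (k+1)] - poly over poly, x = \frac{1}{3} from leading terms; C = \frac{3}{2} at k = 0.


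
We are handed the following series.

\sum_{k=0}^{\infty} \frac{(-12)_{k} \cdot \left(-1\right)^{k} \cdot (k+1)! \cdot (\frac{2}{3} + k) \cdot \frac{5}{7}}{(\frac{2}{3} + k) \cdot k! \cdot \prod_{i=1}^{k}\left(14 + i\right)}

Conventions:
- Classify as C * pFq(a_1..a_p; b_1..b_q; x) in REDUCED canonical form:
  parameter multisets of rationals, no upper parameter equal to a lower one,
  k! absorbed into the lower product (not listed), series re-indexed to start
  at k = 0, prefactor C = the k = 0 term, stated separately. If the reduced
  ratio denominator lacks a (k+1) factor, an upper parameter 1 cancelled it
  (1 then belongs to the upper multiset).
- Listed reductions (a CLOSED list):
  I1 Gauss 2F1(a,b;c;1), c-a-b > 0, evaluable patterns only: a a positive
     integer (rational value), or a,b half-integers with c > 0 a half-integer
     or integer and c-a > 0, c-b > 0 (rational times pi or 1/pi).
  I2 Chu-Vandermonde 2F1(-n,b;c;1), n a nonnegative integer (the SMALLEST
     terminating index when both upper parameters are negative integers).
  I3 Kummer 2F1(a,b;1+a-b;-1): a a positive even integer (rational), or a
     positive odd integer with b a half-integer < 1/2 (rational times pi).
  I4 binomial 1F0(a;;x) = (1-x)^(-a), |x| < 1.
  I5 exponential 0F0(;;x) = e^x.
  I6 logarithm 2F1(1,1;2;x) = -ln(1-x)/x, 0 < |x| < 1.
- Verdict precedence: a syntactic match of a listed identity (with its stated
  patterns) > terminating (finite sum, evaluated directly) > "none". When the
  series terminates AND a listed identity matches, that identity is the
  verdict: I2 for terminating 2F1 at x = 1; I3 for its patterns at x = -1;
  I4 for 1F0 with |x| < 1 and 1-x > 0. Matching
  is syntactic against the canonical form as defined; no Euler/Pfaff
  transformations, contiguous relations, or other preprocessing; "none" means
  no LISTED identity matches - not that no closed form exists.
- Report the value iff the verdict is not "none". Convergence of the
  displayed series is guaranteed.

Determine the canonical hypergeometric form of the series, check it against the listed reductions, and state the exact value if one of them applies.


This is \frac{5}{7} * 2F1(-12, 2; 15; -1) in reduced canonical form. Verdict: this is Kummer's theorem (I3) (x = -1; c = 15 equals 1+a-b for upper {-12, 2}: listed pattern). Sum: 5.

The tell: x = -1 and the factorial ratio (C = 5/7) (k+a-1)!/(a-1)! is a rising factorial (a)_k.
Step ratio: r(k) = -1 * (k-12) (k+2) / [(k+15) (k+1)] - rational in k, leading ratio -1; with t_0 = \frac{5}{7}, classification follows.


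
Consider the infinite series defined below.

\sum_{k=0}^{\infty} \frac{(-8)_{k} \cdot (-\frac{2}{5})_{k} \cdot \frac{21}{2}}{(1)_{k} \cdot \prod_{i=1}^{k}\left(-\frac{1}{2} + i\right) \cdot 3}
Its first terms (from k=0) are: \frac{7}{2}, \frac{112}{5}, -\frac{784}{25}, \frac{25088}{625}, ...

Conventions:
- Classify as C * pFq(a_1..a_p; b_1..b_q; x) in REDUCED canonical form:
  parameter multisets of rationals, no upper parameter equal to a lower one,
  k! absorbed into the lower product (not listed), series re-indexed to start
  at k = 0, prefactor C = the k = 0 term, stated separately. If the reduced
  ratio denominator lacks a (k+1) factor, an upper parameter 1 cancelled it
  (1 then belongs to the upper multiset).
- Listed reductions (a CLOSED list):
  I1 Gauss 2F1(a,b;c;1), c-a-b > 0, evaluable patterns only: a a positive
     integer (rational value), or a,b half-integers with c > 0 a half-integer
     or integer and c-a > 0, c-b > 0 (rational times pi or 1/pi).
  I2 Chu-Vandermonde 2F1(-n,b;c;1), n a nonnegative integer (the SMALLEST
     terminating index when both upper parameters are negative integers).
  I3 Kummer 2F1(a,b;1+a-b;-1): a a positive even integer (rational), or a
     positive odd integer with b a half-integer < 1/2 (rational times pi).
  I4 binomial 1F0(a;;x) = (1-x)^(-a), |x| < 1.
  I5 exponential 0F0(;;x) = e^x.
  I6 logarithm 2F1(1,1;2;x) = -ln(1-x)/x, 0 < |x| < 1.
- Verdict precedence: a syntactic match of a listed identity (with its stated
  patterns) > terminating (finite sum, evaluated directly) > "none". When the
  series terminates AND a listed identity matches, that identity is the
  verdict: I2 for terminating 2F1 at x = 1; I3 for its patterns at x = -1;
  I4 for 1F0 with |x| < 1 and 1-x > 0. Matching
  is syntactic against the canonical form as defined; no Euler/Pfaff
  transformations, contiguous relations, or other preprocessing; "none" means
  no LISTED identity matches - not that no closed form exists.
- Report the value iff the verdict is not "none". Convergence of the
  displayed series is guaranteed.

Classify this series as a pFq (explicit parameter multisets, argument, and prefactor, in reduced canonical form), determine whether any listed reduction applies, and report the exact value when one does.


With C = \frac{7}{2}: the canonical form is 2F1(-8, -\frac{2}{5}; \frac{1}{2}; 1). Verdict: Vandermonde's identity (I2) applies (terminating 2F1 at x = 1 with n = 8, b = -2/5, c = \frac{1}{2}). Exact value: \frac{2894373797}{214843750}.

Key observation: from the first term \frac{7}{2}: (1)_k (prefactor 7/2) is k! itself.
Step ratio: r(k) = 1 * (k-8) (k-\frac{2}{5}) / [(k+\frac{1}{2}) (k+1)] - rational in k. x = 1; t_0 = \frac{7}{2}; negate the roots.


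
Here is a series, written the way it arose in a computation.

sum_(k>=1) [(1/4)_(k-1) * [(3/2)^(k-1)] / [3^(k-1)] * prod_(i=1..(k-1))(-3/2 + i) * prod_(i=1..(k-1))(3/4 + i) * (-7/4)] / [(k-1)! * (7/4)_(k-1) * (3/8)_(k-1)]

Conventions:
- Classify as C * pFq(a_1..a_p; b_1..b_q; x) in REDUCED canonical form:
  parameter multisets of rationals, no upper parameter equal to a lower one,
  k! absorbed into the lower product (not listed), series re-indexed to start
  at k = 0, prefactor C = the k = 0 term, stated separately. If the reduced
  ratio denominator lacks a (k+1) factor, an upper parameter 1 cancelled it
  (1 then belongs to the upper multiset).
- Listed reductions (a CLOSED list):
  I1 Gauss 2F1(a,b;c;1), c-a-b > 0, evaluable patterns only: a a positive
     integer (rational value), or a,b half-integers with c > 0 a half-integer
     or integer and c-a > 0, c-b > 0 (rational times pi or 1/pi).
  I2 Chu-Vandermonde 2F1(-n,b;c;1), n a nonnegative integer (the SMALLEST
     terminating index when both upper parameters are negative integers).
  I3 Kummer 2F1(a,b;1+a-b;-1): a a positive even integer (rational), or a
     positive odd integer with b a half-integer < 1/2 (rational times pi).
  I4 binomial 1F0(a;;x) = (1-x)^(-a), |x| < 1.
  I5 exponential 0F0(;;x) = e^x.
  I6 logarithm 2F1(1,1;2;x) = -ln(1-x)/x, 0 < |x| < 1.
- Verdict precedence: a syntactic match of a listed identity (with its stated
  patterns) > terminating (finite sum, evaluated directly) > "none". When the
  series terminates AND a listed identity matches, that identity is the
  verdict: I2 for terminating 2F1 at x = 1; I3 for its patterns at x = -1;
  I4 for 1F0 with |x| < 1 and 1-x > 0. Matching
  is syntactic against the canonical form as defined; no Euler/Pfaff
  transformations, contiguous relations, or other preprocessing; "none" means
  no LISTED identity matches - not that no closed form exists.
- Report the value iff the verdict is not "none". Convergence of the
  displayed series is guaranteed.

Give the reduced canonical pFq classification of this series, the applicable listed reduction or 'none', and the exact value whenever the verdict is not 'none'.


Classification (C = -7/4): 2F1 with upper {-1/2, 1/4}, lower {3/8}, argument x = 1/2. Verdict: none. Every listed pattern misses the 2F1 form at 1/2, upper {-1/2, 1/4}.

The tell: with t_0 = -7/4, the two k-th powers (C = -7/4, x = 1/2) combine into one argument.
Adjacent-term ratio: r(k) = (1/2) * (k-1/2) (k+1/4) / [(k+3/8) (k+1)] - rational in k, leading ratio (1/2); with t_0 = -7/4, classification follows.


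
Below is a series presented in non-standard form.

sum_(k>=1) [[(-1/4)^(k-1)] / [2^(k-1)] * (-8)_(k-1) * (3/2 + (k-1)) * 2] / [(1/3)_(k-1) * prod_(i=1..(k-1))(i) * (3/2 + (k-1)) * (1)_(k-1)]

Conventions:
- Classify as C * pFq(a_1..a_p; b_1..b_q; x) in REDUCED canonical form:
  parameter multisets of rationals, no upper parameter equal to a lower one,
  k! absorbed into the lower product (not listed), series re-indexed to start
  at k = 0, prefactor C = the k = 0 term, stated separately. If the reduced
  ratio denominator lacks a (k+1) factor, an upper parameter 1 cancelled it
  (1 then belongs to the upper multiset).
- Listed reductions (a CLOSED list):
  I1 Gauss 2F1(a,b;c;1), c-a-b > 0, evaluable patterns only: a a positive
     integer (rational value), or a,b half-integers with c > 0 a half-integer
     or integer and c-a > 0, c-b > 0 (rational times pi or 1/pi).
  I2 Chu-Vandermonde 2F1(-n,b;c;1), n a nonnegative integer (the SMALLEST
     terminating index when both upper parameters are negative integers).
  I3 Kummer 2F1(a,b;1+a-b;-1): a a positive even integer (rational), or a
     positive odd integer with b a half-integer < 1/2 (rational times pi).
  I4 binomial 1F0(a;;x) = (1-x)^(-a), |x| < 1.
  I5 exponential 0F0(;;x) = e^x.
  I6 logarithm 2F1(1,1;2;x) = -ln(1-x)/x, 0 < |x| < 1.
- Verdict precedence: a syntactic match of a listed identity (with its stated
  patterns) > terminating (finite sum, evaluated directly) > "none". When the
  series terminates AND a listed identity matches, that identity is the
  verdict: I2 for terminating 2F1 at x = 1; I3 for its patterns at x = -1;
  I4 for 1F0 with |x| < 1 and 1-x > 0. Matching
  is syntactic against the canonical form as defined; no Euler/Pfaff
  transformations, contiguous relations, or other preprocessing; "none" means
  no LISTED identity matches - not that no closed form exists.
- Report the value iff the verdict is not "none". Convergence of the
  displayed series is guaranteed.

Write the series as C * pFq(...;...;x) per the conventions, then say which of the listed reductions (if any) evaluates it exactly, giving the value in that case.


This is 2 * 1F2(-8; 1/3, 1; -1/8) in reduced canonical form. Verdict: terminating - no listed pattern fits, but -8 in the upper list cuts the series at k = 8; direct evaluation. Value: 434326029403349731/48151737348915200.

The tell: x = (-1/8) and the factor k + 3/2 cancels (top and bottom), leaving prefactor 2.
Adjacent-term ratio: r(k) = (-1/8) * (k-8) / [(k+1/3) (k+1) (k+1)] - rational in k. x = (-1/8); t_0 = 2; negate the roots.
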